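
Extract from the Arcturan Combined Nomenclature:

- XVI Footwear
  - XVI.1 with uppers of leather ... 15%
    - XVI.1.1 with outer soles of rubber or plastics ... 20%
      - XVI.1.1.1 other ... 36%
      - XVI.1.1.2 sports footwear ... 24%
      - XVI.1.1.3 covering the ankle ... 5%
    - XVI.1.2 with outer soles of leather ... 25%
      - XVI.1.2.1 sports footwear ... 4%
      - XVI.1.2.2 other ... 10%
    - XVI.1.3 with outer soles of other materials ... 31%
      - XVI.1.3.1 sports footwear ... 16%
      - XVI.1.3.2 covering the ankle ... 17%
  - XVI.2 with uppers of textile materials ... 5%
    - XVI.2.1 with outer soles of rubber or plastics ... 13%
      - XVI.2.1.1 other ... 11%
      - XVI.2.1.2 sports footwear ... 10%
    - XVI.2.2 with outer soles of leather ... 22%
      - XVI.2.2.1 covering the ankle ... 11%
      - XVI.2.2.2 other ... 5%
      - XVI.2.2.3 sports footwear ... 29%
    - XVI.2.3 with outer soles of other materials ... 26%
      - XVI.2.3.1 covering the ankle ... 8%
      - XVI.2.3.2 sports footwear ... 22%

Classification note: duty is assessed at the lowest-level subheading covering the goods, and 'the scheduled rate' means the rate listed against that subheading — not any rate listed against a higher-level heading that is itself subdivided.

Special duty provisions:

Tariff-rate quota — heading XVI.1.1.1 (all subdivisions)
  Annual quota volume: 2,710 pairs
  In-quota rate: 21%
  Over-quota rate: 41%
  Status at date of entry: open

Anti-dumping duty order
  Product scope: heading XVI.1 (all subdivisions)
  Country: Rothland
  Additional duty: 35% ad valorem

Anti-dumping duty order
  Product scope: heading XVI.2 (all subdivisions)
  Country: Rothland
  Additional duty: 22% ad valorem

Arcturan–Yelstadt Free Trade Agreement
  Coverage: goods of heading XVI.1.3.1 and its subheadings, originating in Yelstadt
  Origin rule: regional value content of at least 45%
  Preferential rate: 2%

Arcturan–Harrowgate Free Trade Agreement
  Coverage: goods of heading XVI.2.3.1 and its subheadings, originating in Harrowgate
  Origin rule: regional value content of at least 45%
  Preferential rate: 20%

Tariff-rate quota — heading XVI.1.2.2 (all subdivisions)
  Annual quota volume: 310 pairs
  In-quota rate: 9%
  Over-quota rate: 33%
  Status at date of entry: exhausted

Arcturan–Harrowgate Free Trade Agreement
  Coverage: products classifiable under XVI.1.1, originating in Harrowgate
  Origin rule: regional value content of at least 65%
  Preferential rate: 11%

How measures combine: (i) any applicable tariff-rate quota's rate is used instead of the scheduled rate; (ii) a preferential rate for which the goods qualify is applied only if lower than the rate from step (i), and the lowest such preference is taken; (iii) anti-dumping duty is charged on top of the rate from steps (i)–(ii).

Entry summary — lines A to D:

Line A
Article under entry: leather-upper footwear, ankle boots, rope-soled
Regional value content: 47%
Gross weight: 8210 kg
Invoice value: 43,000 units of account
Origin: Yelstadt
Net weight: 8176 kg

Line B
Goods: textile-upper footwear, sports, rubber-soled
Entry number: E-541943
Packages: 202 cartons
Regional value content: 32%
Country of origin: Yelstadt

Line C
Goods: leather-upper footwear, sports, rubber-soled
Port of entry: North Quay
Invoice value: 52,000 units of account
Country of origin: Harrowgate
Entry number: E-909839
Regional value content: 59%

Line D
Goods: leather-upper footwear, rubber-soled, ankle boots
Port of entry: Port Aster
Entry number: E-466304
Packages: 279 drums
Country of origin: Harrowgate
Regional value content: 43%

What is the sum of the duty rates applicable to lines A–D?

56%

Line A: leather-upper → XVI.1; rope-soled → XVI.1.3; ankle boots → XVI.1.3.2. Scheduled 17%. Yelstadt agreement on XVI.1.3.1: XVI.1.3.2 not covered. → 17%.
Line B: textile-upper → XVI.2; rubber-soled → XVI.2.1; sports → XVI.2.1.2. Scheduled 10%. Yelstadt agreement on XVI.1.3.1: XVI.2.1.2 not covered. → 10%.
Line C: leather-upper → XVI.1; rubber-soled → XVI.1.1; sports → XVI.1.1.2. Scheduled 24%. Harrowgate agreement on XVI.2.3.1: XVI.1.1.2 not covered; Harrowgate agreement on XVI.1.1: RVC < 65%. → 24%.
Line D: leather-upper → XVI.1; rubber-soled → XVI.1.1; ankle boots → XVI.1.1.3. Scheduled 5%. Harrowgate agreement on XVI.2.3.1: XVI.1.1.3 not covered; Harrowgate agreement on XVI.1.1: RVC < 65%. → 5%.
Sum: 17% + 10% + 24% + 5% = 56%.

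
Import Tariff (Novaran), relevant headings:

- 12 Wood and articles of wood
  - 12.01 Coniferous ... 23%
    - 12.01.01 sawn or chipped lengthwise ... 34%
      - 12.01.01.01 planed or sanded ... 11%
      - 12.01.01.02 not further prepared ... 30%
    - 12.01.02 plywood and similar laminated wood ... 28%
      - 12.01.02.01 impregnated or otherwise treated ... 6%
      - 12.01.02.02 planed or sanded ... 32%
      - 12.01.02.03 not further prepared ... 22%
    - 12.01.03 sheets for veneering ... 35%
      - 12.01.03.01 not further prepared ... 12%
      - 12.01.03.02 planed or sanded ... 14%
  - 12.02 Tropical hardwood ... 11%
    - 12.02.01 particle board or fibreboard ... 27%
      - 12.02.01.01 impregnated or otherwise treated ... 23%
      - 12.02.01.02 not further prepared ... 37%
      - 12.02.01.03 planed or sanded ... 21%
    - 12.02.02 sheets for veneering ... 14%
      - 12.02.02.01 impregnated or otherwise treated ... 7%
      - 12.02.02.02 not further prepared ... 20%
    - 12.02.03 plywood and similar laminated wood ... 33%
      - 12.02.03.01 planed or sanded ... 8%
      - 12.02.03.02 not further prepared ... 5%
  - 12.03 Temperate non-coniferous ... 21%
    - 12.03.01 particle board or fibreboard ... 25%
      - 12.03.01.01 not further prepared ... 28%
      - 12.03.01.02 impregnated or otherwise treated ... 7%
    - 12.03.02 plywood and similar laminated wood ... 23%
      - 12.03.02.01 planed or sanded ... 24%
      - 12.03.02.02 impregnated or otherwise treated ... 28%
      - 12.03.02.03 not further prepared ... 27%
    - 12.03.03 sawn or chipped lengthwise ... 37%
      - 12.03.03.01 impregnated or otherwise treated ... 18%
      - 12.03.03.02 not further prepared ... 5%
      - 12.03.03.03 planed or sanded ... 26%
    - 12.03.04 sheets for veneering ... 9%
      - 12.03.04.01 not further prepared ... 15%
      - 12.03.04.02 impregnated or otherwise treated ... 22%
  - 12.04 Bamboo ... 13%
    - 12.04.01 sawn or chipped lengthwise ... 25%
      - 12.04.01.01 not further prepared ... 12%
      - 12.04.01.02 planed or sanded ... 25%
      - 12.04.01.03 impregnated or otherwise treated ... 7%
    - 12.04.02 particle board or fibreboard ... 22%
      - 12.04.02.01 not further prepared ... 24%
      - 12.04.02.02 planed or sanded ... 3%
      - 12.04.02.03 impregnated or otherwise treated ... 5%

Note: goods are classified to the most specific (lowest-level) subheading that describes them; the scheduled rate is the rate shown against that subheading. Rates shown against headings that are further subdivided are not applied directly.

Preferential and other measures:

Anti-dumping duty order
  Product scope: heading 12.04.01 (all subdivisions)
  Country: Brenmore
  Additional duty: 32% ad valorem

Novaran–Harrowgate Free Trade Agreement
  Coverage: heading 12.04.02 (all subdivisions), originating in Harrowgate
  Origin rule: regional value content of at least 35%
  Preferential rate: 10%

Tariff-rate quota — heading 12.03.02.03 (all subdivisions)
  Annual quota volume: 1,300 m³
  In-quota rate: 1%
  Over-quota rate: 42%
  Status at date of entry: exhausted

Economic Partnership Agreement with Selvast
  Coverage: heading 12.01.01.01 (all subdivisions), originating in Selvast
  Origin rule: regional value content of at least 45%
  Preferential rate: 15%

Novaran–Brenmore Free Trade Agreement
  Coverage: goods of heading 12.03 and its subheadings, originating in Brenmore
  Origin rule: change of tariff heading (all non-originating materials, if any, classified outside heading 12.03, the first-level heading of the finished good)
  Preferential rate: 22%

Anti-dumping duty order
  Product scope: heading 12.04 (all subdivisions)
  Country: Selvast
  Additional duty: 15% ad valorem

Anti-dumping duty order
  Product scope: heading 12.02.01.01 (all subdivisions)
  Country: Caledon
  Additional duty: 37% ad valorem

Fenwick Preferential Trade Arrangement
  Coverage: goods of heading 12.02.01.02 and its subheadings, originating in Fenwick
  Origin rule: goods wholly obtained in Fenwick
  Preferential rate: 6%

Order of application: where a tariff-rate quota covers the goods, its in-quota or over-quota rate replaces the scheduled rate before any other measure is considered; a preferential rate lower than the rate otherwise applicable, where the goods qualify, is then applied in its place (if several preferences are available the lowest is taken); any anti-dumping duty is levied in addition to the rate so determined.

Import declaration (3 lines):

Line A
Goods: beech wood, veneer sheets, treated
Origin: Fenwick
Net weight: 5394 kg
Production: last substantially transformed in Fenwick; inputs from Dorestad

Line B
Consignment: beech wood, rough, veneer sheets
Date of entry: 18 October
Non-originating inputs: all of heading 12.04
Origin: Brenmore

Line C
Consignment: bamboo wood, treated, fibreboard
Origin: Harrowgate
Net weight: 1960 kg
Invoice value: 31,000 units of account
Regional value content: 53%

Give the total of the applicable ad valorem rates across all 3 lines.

42%

Line A: beech → 12.03; veneer sheets → 12.03.04; treated → 12.03.04.02. Scheduled 22%. Fenwick agreement on 12.02.01.02: 12.03.04.02 not covered. → 22%.
Line B: beech → 12.03; veneer sheets → 12.03.04; rough → 12.03.04.01. Scheduled 15%. Brenmore agreement on 12.03: CTH met → 22% available; preference 22% not lower than 15% → no reduction. → 15%.
Line C: bamboo → 12.04; fibreboard → 12.04.02; treated → 12.04.02.03. Scheduled 5%. Harrowgate agreement on 12.04.02: RVC ≥ 35% → 10% available; preference 10% not lower than 5% → no reduction. → 5%.
Sum: 22% + 15% + 5% = 42%.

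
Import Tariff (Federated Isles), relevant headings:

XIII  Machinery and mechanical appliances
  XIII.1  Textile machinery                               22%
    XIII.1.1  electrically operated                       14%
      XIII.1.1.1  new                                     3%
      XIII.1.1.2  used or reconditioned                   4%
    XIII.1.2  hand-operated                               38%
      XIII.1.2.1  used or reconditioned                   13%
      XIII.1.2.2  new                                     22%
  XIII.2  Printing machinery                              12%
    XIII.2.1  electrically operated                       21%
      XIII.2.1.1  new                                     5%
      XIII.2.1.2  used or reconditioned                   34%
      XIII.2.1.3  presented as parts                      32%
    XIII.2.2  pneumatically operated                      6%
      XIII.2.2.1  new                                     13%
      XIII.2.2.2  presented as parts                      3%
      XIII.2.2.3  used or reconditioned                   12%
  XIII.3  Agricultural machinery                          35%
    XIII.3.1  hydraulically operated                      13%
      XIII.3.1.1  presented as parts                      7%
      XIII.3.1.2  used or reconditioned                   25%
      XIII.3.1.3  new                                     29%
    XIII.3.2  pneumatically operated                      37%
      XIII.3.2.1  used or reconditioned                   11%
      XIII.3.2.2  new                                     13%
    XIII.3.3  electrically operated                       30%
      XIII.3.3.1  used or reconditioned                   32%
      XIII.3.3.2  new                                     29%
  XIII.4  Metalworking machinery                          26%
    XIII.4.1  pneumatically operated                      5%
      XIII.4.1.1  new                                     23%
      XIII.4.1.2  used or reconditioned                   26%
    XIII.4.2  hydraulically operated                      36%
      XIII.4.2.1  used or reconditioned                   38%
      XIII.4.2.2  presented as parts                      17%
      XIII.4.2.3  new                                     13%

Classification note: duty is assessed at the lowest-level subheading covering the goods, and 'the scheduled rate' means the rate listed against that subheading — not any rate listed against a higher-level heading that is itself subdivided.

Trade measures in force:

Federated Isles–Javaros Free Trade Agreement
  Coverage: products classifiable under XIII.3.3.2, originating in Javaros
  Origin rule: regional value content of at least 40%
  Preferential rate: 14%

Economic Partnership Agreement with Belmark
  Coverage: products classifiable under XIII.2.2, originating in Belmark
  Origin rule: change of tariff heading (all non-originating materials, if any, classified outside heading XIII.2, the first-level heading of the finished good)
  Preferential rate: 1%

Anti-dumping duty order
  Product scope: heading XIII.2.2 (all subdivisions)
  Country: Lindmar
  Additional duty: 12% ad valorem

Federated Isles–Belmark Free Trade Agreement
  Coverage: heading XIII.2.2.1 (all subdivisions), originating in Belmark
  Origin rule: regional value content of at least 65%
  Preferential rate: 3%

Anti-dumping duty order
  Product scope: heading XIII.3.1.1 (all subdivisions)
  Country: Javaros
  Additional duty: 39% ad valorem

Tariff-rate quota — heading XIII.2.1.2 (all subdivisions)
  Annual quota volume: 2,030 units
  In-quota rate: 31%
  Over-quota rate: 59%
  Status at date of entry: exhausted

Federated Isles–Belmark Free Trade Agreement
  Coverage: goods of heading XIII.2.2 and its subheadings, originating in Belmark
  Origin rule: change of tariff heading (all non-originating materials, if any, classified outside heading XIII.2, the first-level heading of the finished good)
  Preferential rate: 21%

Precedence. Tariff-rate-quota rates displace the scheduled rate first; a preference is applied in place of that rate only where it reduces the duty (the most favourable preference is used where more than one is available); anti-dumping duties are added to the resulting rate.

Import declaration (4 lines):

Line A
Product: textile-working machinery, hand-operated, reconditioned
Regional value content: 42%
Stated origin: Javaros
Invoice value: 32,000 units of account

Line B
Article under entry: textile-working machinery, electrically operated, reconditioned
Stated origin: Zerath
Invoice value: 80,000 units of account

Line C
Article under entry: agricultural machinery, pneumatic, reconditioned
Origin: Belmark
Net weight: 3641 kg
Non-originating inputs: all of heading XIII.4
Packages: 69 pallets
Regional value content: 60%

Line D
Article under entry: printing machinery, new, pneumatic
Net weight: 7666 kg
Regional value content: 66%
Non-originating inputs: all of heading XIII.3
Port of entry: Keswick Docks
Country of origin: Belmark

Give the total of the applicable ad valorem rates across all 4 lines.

Line A: textile-working → XIII.1; hand-operated → XIII.1.2; reconditioned → XIII.1.2.1. Scheduled 13%. Javaros agreement on XIII.3.3.2: XIII.1.2.1 not covered. → 13%.
Line B: textile-working → XIII.1; electrically operated → XIII.1.1; reconditioned → XIII.1.1.2. Scheduled 4%. No special measure applies. → 4%.
Line C: agricultural → XIII.3; pneumatic → XIII.3.2; reconditioned → XIII.3.2.1. Scheduled 11%. Belmark agreement on XIII.2.2: XIII.3.2.1 not covered; Belmark agreement on XIII.2.2.1: XIII.3.2.1 not covered; Belmark agreement on XIII.2.2: XIII.3.2.1 not covered. → 11%.
Line D: printing → XIII.2; pneumatic → XIII.2.2; new → XIII.2.2.1. Scheduled 13%. Belmark agreement on XIII.2.2: CTH met → 1% available; Belmark agreement on XIII.2.2.1: RVC ≥ 65% → 3% available; Belmark agreement on XIII.2.2: CTH met → 21% available; preferential 1%. → 1%.
Sum: 13% + 4% + 11% + 1% = 29%.

29%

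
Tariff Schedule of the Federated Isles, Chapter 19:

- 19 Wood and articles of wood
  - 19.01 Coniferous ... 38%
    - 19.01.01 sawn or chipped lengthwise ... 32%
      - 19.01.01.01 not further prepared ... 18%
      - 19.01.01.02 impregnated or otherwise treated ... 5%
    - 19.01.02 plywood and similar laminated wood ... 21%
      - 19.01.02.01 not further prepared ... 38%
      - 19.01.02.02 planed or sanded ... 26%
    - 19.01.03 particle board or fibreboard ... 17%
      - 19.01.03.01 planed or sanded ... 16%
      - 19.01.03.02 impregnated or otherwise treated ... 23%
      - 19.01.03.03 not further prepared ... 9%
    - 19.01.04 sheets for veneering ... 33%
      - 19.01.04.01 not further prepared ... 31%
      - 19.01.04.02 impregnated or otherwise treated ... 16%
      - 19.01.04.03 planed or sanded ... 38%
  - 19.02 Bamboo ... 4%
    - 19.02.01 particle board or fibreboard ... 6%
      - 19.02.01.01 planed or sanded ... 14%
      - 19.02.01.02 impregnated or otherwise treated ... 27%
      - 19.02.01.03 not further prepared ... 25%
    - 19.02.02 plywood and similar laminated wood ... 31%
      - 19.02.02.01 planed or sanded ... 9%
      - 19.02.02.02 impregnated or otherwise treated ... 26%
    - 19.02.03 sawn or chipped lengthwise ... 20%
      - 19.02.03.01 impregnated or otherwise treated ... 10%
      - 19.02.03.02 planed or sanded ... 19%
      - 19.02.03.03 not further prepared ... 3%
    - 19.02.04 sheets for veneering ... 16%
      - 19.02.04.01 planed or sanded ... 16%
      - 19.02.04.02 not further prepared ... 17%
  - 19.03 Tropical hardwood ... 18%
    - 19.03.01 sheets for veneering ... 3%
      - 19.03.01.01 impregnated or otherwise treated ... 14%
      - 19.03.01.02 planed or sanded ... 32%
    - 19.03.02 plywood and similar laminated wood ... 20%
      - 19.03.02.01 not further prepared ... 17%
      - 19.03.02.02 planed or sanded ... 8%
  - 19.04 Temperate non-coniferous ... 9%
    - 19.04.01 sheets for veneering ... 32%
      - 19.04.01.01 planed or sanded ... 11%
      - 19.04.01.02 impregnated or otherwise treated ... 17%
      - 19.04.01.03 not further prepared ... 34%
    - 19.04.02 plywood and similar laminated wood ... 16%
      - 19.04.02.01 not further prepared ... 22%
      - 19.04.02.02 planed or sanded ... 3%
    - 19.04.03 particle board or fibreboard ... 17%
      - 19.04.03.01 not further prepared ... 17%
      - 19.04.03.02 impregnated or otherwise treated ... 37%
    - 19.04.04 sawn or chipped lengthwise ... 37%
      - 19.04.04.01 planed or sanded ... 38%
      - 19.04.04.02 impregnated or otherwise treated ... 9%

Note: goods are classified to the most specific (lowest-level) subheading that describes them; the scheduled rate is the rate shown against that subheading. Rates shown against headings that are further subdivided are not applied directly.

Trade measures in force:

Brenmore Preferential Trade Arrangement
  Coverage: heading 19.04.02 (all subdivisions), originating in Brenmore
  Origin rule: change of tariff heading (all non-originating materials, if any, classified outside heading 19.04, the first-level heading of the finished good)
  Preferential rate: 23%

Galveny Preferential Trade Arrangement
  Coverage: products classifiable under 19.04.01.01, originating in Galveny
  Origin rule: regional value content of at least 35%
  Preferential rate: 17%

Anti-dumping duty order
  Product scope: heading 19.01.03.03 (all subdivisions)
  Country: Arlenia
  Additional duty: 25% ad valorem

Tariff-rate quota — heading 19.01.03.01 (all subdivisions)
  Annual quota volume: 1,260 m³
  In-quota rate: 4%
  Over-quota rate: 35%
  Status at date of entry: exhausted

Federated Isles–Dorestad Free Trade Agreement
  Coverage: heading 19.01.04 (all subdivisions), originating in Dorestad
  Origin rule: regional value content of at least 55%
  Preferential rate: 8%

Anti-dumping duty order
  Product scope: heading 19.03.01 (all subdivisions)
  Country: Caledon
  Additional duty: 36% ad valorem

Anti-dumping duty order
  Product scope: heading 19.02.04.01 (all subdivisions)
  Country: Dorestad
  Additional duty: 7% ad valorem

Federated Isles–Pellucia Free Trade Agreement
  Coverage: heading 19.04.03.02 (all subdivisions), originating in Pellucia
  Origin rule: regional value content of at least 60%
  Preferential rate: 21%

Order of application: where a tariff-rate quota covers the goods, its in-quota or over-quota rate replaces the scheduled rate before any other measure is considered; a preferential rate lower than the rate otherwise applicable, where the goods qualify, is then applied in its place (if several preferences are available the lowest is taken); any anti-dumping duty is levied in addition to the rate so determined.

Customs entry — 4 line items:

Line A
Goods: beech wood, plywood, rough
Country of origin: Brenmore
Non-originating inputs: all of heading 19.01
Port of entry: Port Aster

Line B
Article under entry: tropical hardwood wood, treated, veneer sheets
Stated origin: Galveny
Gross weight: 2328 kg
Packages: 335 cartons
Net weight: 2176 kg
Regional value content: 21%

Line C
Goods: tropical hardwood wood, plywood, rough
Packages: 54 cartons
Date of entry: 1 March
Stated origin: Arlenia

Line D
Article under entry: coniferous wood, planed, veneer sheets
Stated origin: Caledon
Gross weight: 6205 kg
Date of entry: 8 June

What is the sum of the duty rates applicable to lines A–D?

Line A: beech → 19.04; plywood → 19.04.02; rough → 19.04.02.01. Scheduled 22%. Brenmore agreement on 19.04.02: CTH met → 23% available; preference 23% not lower than 22% → no reduction. → 22%.
Line B: tropical hardwood → 19.03; veneer sheets → 19.03.01; treated → 19.03.01.01. Scheduled 14%. Galveny agreement on 19.04.01.01: 19.03.01.01 not covered. → 14%.
Line C: tropical hardwood → 19.03; plywood → 19.03.02; rough → 19.03.02.01. Scheduled 17%. No special measure applies. → 17%.
Line D: coniferous → 19.01; veneer sheets → 19.01.04; planed → 19.01.04.03. Scheduled 38%. No special measure applies. → 38%.
Sum: 22% + 14% + 17% + 38% = 91%.

91%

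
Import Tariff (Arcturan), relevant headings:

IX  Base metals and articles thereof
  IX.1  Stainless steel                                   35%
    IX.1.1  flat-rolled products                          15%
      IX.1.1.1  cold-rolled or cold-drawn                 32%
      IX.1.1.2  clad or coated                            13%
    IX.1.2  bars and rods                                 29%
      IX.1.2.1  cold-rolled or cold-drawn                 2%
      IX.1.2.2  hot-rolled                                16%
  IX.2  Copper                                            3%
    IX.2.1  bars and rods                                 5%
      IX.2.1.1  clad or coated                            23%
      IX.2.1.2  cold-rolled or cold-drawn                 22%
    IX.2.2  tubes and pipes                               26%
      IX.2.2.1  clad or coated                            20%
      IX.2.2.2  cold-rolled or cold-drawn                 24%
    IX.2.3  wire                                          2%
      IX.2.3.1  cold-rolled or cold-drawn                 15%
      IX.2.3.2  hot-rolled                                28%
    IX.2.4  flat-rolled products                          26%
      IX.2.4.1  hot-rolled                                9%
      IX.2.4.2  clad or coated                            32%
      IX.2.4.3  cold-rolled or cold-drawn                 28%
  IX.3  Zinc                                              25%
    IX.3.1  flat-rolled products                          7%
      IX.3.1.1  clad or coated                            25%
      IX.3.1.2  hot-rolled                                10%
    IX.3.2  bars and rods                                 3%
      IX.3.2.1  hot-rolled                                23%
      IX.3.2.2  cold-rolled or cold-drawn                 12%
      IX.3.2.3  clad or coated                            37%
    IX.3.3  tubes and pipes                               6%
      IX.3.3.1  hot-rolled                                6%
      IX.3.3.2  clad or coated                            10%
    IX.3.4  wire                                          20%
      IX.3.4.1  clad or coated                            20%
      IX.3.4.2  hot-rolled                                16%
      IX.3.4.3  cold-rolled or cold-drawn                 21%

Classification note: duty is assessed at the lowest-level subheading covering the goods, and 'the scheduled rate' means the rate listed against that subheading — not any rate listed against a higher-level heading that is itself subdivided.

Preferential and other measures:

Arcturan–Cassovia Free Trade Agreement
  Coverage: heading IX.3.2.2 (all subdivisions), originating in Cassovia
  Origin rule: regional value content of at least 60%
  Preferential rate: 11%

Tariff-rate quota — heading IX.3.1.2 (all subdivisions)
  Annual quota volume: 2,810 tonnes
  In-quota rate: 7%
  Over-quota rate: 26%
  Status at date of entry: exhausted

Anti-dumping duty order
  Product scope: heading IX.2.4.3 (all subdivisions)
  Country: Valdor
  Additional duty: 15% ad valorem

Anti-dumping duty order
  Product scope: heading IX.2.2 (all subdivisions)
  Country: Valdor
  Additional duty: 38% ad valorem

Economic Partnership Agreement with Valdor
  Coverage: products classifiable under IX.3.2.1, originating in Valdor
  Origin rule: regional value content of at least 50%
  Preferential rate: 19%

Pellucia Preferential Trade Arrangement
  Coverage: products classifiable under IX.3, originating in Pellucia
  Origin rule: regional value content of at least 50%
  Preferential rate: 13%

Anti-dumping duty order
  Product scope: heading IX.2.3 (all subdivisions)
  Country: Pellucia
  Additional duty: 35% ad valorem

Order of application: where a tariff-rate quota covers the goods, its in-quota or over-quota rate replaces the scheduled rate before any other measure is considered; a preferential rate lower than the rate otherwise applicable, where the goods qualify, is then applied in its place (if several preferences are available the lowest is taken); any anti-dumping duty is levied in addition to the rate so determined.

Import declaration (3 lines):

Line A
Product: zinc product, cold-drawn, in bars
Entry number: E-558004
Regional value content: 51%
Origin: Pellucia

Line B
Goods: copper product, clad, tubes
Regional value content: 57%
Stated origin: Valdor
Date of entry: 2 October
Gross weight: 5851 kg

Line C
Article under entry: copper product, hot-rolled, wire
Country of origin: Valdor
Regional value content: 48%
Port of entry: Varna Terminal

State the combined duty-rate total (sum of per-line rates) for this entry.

Line A: zinc → IX.3; in bars → IX.3.2; cold-drawn → IX.3.2.2. Scheduled 12%. Pellucia agreement on IX.3: RVC ≥ 50% → 13% available; preference 13% not lower than 12% → no reduction. → 12%.
Line B: copper → IX.2; tubes → IX.2.2; clad → IX.2.2.1. Scheduled 20%. Valdor agreement on IX.3.2.1: IX.2.2.1 not covered; anti-dumping (Valdor, IX.2.2): +38%; total 20% + 38% = 58%. → 58%.
Line C: copper → IX.2; wire → IX.2.3; hot-rolled → IX.2.3.2. Scheduled 28%. Valdor agreement on IX.3.2.1: IX.2.3.2 not covered. → 28%.
Sum: 12% + 58% + 28% = 98%.

98%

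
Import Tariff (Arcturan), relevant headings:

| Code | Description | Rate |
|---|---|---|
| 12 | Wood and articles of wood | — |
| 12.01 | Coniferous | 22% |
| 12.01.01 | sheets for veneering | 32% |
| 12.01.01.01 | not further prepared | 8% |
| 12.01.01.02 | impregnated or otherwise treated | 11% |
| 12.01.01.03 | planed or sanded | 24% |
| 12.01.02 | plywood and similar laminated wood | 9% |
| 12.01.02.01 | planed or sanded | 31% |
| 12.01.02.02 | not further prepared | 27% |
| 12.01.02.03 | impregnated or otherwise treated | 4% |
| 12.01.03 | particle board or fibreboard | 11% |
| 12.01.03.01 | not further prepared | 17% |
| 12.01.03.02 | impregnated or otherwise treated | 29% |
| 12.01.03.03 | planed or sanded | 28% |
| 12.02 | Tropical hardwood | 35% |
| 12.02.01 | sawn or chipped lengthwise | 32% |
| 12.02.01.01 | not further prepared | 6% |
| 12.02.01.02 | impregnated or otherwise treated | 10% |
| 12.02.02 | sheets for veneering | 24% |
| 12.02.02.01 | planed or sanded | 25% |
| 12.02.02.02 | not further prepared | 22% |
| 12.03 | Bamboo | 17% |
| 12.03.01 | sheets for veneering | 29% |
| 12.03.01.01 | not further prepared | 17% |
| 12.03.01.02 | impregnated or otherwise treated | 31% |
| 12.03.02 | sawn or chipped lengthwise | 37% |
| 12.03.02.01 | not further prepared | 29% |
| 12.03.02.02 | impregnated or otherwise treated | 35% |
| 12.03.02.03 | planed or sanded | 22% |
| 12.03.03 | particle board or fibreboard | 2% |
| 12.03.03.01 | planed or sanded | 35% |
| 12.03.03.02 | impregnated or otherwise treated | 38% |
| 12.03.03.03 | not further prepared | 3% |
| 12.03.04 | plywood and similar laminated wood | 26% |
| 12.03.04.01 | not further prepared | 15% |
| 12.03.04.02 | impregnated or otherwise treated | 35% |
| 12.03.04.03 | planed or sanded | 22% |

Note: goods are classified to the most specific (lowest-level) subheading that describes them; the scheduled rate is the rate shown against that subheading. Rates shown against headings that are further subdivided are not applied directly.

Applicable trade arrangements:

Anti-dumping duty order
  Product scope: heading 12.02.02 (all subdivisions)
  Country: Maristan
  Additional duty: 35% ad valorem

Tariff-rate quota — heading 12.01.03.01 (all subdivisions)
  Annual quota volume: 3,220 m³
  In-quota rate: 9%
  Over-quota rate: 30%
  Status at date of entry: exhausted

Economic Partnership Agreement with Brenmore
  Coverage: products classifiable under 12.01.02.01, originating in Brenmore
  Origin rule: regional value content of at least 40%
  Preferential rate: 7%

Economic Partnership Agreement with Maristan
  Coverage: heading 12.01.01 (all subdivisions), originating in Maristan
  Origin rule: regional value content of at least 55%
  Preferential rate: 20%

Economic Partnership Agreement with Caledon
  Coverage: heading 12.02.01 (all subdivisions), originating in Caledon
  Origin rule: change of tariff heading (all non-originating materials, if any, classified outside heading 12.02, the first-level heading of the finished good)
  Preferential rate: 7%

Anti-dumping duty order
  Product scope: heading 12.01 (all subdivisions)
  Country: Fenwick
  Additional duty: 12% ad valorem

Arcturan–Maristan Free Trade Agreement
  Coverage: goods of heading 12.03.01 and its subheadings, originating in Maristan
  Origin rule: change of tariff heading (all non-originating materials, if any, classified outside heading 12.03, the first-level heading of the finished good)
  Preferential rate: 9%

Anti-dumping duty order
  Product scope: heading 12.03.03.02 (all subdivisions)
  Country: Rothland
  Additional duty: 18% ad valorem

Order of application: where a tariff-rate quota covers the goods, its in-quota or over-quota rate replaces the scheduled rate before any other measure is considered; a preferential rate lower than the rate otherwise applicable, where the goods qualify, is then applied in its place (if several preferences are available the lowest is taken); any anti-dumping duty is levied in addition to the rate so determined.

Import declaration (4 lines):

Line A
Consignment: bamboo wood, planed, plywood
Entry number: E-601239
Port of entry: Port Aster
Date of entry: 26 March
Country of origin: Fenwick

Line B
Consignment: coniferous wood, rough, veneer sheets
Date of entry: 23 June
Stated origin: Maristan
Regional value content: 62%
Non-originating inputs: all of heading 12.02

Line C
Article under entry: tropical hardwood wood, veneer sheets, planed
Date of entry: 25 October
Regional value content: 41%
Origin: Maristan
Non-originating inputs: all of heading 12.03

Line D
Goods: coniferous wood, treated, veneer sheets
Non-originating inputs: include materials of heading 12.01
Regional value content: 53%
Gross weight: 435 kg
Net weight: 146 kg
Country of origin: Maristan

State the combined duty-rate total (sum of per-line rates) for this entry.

101%

Line A: bamboo → 12.03; plywood → 12.03.04; planed → 12.03.04.03. Scheduled 22%. No special measure applies. → 22%.
Line B: coniferous → 12.01; veneer sheets → 12.01.01; rough → 12.01.01.01. Scheduled 8%. Maristan agreement on 12.01.01: RVC ≥ 55% → 20% available; Maristan agreement on 12.03.01: 12.01.01.01 not covered; preference 20% not lower than 8% → no reduction. → 8%.
Line C: tropical hardwood → 12.02; veneer sheets → 12.02.02; planed → 12.02.02.01. Scheduled 25%. Maristan agreement on 12.01.01: 12.02.02.01 not covered; Maristan agreement on 12.03.01: 12.02.02.01 not covered; anti-dumping (Maristan, 12.02.02): +35%; total 25% + 35% = 60%. → 60%.
Line D: coniferous → 12.01; veneer sheets → 12.01.01; treated → 12.01.01.02. Scheduled 11%. Maristan agreement on 12.01.01: RVC < 55%; Maristan agreement on 12.03.01: 12.01.01.02 not covered. → 11%.
Sum: 22% + 8% + 60% + 11% = 101%.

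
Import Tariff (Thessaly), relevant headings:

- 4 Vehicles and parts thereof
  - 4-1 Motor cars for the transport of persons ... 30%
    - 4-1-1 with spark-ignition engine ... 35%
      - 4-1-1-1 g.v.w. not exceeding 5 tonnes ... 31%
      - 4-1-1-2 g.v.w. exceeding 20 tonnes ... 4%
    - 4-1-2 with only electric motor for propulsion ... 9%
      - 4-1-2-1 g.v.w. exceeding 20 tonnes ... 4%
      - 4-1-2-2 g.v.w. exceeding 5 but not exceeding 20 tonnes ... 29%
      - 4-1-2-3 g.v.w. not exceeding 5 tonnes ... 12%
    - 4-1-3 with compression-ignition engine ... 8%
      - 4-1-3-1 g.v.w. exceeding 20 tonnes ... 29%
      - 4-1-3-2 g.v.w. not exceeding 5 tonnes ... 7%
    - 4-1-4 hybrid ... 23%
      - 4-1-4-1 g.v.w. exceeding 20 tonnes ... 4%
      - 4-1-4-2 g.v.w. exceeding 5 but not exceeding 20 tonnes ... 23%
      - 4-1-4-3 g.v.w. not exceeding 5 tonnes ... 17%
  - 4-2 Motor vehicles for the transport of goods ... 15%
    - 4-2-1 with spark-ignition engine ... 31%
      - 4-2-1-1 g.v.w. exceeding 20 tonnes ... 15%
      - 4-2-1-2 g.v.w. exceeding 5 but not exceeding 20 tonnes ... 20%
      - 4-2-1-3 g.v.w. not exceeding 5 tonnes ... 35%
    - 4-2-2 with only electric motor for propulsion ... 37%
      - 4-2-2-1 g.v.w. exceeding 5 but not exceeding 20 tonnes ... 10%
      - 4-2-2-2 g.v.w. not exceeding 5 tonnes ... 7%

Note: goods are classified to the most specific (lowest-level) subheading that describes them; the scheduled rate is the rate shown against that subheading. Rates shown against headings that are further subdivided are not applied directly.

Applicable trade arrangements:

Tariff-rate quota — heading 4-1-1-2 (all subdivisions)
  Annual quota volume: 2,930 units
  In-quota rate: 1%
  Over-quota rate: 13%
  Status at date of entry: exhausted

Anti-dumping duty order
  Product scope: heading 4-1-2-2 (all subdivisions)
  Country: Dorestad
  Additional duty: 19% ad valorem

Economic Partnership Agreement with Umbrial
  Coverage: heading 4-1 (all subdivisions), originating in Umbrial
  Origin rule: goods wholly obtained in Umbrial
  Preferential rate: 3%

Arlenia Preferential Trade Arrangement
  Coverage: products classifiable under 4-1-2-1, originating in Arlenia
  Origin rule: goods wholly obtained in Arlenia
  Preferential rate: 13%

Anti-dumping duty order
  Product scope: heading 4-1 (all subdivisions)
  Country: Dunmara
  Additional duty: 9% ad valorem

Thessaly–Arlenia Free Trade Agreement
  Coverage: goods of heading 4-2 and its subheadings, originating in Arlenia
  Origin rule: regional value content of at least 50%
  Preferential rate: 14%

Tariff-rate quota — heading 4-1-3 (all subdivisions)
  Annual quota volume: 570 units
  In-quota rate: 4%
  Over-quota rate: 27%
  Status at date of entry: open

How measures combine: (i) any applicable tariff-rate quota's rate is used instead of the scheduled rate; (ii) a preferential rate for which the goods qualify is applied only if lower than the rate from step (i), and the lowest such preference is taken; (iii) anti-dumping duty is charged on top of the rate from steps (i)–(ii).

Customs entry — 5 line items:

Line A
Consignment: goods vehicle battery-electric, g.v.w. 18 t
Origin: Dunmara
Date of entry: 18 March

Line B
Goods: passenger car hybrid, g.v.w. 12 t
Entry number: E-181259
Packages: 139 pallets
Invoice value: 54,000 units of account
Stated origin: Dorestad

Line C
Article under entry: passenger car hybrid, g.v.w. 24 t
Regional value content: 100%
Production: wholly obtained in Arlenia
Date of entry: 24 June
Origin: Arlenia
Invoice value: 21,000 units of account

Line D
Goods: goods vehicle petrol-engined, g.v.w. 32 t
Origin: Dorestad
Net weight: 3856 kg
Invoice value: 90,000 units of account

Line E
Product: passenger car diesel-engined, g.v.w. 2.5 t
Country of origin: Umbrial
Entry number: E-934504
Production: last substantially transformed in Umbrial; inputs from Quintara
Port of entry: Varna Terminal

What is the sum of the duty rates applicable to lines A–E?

56%

Line A: goods vehicle → 4-2; battery-electric → 4-2-2; g.v.w. 18 t → 4-2-2-1. Scheduled 10%. No special measure applies. → 10%.
Line B: passenger car → 4-1; hybrid → 4-1-4; g.v.w. 12 t → 4-1-4-2. Scheduled 23%. No special measure applies. → 23%.
Line C: passenger car → 4-1; hybrid → 4-1-4; g.v.w. 24 t → 4-1-4-1. Scheduled 4%. Arlenia agreement on 4-1-2-1: 4-1-4-1 not covered; Arlenia agreement on 4-2: 4-1-4-1 not covered. → 4%.
Line D: goods vehicle → 4-2; petrol-engined → 4-2-1; g.v.w. 32 t → 4-2-1-1. Scheduled 15%. No special measure applies. → 15%.
Line E: passenger car → 4-1; diesel-engined → 4-1-3; g.v.w. 2.5 t → 4-1-3-2. Scheduled 7%. quota on 4-1-3 open → in-quota 4%; Umbrial agreement on 4-1: not wholly obtained. → 4%.
Sum: 10% + 23% + 4% + 15% + 4% = 56%.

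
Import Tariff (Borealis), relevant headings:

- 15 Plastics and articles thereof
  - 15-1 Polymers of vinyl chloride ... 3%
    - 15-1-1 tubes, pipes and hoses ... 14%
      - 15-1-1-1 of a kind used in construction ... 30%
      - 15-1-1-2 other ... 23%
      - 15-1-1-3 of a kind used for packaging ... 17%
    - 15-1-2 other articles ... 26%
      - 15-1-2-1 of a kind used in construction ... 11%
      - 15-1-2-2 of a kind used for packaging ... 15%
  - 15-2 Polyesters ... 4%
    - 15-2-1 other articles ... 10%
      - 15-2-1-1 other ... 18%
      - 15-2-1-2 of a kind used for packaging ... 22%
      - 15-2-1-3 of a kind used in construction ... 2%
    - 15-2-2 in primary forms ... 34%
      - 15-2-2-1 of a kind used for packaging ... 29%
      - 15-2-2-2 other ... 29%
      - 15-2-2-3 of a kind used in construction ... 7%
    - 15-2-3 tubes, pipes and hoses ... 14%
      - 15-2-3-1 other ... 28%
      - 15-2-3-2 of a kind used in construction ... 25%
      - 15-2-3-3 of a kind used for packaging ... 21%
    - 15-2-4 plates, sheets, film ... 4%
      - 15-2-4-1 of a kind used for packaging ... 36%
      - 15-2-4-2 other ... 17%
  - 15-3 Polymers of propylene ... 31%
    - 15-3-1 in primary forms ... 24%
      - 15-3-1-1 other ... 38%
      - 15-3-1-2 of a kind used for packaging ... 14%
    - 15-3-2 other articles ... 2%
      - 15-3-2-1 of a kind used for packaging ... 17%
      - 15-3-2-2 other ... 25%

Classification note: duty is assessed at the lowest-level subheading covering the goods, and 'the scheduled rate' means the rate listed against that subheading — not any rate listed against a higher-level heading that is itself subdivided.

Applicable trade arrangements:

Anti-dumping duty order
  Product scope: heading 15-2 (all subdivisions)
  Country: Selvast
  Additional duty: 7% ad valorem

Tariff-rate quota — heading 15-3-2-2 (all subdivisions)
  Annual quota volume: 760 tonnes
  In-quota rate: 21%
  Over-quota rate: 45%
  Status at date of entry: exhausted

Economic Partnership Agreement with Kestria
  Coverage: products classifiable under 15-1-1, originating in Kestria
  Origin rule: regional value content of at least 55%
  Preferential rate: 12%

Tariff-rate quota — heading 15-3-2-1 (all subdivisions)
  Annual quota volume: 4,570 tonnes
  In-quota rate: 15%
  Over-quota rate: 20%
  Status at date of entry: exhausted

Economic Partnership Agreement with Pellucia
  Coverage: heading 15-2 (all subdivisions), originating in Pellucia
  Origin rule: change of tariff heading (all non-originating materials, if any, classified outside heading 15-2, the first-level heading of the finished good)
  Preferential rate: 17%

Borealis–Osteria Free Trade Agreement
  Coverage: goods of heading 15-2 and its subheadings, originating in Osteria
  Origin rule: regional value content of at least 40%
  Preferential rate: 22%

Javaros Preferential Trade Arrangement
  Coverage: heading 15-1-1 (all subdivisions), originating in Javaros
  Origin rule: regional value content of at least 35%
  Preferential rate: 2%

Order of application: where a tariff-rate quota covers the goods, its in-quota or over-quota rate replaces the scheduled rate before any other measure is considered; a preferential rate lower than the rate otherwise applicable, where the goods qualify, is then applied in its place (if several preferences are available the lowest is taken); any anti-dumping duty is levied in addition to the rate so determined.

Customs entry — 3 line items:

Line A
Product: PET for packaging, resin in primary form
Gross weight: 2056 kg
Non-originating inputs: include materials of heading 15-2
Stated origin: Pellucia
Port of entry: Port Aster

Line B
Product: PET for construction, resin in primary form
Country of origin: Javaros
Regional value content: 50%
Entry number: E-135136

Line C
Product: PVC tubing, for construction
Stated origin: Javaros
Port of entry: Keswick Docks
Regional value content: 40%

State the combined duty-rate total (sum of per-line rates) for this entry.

38%

Line A: PET → 15-2; resin in primary form → 15-2-2; for packaging → 15-2-2-1. Scheduled 29%. Pellucia agreement on 15-2: CTH not met. → 29%.
Line B: PET → 15-2; resin in primary form → 15-2-2; for construction → 15-2-2-3. Scheduled 7%. Javaros agreement on 15-1-1: 15-2-2-3 not covered. → 7%.
Line C: PVC → 15-1; tubing → 15-1-1; for construction → 15-1-1-1. Scheduled 30%. Javaros agreement on 15-1-1: RVC ≥ 35% → 2% available; preferential 2%. → 2%.
Sum: 29% + 7% + 2% = 38%.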